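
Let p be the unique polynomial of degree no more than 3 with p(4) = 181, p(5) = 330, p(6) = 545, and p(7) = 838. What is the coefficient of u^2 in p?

3

Write p(u) = au^3 + bu^2 + cu + d. Substituting each data point gives a linear system:
  64a + 16b + 4c + d = 181
  125a + 25b + 5c + d = 330
  216a + 36b + 6c + d = 545
  343a + 49b + 7c + d = 838
Solving the system yields a = 2, b = 3, c = 0, d = 5.
So p(u) = 2u^3 + 3u^2 + 5.
The coefficient of u^2 is 3.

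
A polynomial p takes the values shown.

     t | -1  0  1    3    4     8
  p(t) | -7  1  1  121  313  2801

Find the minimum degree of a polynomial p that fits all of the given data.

Divided differences on the nodes -1, 0, 1, 3, 4, 8:
  order 0: -7  1  1  121  313  2801
  order 1: 8  0  60  192  622
  order 2: -4  20  44  86
  order 3: 6  6  6
  order 4: 0  0
  order 5: 0
The order-3 divided differences are all 6 (nonzero) and every higher order vanishes, so the data lies on a polynomial of degree exactly 3.

3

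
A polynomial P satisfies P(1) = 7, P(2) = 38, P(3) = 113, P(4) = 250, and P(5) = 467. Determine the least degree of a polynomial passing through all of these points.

Forward differences of the values at n = 1, 2, 3, 4, 5:
  P  : 7  38  113  250  467
  Δ  : 31  75  137  217
  Δ^2: 44  62  80
  Δ^3: 18  18
  Δ^4: 0
The third differences are constant (18) and nonzero, while all higher differences vanish, so the minimal degree is 3.

3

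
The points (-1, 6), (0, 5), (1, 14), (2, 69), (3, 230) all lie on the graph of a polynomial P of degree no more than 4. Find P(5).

1230

Using the Lagrange interpolation formula with nodes -1, 0, 1, 2, 3:
  L_0(x) = x(x - 1)(x - 2)(x - 3) / 24
  L_1(x) = (x + 1)(x - 1)(x - 2)(x - 3) / -6
  L_2(x) = (x + 1)x(x - 2)(x - 3) / 4
  L_3(x) = (x + 1)x(x - 1)(x - 3) / -6
  L_4(x) = (x + 1)x(x - 1)(x - 2) / 24
Then P(x) = 6·L_0(x) + 5·L_1(x) + 14·L_2(x) + 69·L_3(x) + 230·L_4(x).
Expanding and collecting terms gives P(x) = x^4 + 4x^3 + 4x^2 + 5.
Evaluating at x = 5: P(5) = 1230.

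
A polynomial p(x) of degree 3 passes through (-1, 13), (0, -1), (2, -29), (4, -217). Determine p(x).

Using the Lagrange interpolation formula with nodes -1, 0, 2, 4:
  L_0(x) = x(x - 2)(x - 4) / -15
  L_1(x) = (x + 1)(x - 2)(x - 4) / 8
  L_2(x) = (x + 1)x(x - 4) / -12
  L_3(x) = (x + 1)x(x - 2) / 40
Then p(x) = 13·L_0(x) - 1·L_1(x) - 29·L_2(x) - 217·L_3(x).
Expanding and collecting terms gives p(x) = -4x³ + 4x² - 6x - 1.
Check: p(4) = -217. ✓

p(x) = -4x^3 + 4x^2 - 6x - 1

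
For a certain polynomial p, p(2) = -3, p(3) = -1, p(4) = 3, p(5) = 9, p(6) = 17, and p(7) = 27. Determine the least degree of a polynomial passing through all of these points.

Forward differences of the values at n = 2, 3, 4, 5, 6, 7:
  p  : -3  -1  3  9  17  27
  Δ  : 2  4  6  8  10
  Δ^2: 2  2  2  2
  Δ^3: 0  0  0
  Δ^4: 0  0
  Δ^5: 0
The second differences are constant (2) and nonzero, while all higher differences vanish, so the minimal degree is 2.

2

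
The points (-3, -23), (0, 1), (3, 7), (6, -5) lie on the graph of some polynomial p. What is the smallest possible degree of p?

Forward differences of the values at u = -3, 0, 3, 6:
  p  : -23  1  7  -5
  Δ  : 24  6  -12
  Δ^2: -18  -18
  Δ^3: 0
The second differences are constant (-18) and nonzero, while all higher differences vanish, so the minimal degree is 2.

2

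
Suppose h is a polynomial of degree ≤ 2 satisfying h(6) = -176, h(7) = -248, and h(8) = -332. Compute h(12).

Using the Lagrange interpolation formula with nodes 6, 7, 8:
  L_0(t) = (t - 7)(t - 8) / 2
  L_1(t) = (t - 6)(t - 8) / -1
  L_2(t) = (t - 6)(t - 7) / 2
Then h(t) = -176·L_0(t) - 248·L_1(t) - 332·L_2(t).
Expanding and collecting terms gives h(t) = -6t² + 6t + 4.
Evaluating at t = 12: h(12) = -788.

-788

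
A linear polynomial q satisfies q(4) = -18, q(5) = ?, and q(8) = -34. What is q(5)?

-22

The 2 known points determine the degree-1 polynomial uniquely.
Write q(u) = au + b. Substituting each data point gives a linear system:
  4a + b = -18
  8a + b = -34
Solving the system yields a = -4, b = -2.
So q(u) = -4u - 2.
Then q(5) = -22.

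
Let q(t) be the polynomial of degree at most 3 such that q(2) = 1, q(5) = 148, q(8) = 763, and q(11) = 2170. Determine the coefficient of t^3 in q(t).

2

Write q(t) = at^3 + bt^2 + ct + d. Substituting each data point gives a linear system:
  8a + 4b + 2c + d = 1
  125a + 25b + 5c + d = 148
  512a + 64b + 8c + d = 763
  1331a + 121b + 11c + d = 2170
Solving the system yields a = 2, b = -4, c = -1, d = 3.
So q(t) = 2t^3 - 4t^2 - t + 3.
The leading coefficient is 2.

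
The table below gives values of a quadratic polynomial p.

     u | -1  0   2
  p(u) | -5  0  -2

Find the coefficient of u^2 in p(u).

-2

Write p(u) = au^2 + bu + c. Substituting each data point gives a linear system:
  a - b + c = -5
  c = 0
  4a + 2b + c = -2
Solving the system yields a = -2, b = 3, c = 0.
So p(u) = -2u^2 + 3u.
The leading coefficient is -2.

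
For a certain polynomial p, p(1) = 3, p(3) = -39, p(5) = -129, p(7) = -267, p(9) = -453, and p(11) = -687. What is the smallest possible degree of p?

Forward differences of the values at s = 1, 3, 5, 7, 9, 11:
  p  : 3  -39  -129  -267  -453  -687
  Δ  : -42  -90  -138  -186  -234
  Δ^2: -48  -48  -48  -48
  Δ^3: 0  0  0
  Δ^4: 0  0
  Δ^5: 0
The second differences are constant (-48) and nonzero, while all higher differences vanish, so the minimal degree is 2.

2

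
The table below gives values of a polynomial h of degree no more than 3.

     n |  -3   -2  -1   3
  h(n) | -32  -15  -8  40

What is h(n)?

h(n) = n^3 + n^2 + 3n - 5

Write h(n) = an^3 + bn^2 + cn + d. Substituting each data point gives a linear system:
  -27a + 9b - 3c + d = -32
  -8a + 4b - 2c + d = -15
  -a + b - c + d = -8
  27a + 9b + 3c + d = 40
Solving the system yields a = 1, b = 1, c = 3, d = -5.
So h(n) = n^3 + n^2 + 3n - 5.
Check: h(-1) = -8. ✓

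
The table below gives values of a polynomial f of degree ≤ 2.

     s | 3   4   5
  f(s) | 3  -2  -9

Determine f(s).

Write f(s) = as^2 + bs + c. Substituting each data point gives a linear system:
  9a + 3b + c = 3
  16a + 4b + c = -2
  25a + 5b + c = -9
Solving the system yields a = -1, b = 2, c = 6.
So f(s) = -s² + 2s + 6.
Check: f(5) = -9. ✓

f(s) = -s^2 + 2s + 6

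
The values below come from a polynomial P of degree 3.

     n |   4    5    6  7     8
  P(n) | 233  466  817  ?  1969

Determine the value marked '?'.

1310

On equispaced nodes a degree-3 polynomial has vanishing fourth forward difference, so
  P(4) - 4·P(5) + 6·P(6) - 4·P(7) + P(8) = 0.
Substituting the known values and solving for P(7):
  -4·P(7) = -5240
  P(7) = 1310.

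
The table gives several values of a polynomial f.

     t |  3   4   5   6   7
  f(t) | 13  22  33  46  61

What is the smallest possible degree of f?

Forward differences of the values at t = 3, 4, 5, 6, 7:
  f  : 13  22  33  46  61
  Δ  : 9  11  13  15
  Δ^2: 2  2  2
  Δ^3: 0  0
  Δ^4: 0
The second differences are constant (2) and nonzero, while all higher differences vanish, so the minimal degree is 2.

2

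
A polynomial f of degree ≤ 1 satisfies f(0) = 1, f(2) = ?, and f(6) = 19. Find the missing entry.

7

The 2 known points determine the degree-1 polynomial uniquely.
Write f(t) = at + b. Substituting each data point gives a linear system:
  b = 1
  6a + b = 19
Solving the system yields a = 3, b = 1.
So f(t) = 3t + 1.
Then f(2) = 7.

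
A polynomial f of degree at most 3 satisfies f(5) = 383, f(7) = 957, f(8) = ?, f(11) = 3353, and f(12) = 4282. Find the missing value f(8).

The 4 known points determine the degree-3 polynomial uniquely.
Write f(u) = au^3 + bu^2 + cu + d. Substituting each data point gives a linear system:
  125a + 25b + 5c + d = 383
  343a + 49b + 7c + d = 957
  1331a + 121b + 11c + d = 3353
  1728a + 144b + 12c + d = 4282
Solving the system yields a = 2, b = 6, c = -3, d = -2.
So f(u) = 2u^3 + 6u^2 - 3u - 2.
Then f(8) = 1382.

1382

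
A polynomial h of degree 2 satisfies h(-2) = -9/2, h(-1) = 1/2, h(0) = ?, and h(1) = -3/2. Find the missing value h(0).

On equispaced nodes a degree-2 polynomial has vanishing third forward difference, so
  - h(-2) + 3·h(-1) - 3·h(0) + h(1) = 0.
Substituting the known values and solving for h(0):
  -3·h(0) = -9/2
  h(0) = 3/2.

3/2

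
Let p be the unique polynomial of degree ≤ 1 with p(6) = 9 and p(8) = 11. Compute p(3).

Write p(t) = at + b. Substituting each data point gives a linear system:
  6a + b = 9
  8a + b = 11
Solving the system yields a = 1, b = 3.
So p(t) = t + 3.
Then p(3) = 6.

6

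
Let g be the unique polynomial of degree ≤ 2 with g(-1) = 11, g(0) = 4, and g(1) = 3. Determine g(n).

g(n) = 3n^2 - 4n + 4

Write g(n) = an^2 + bn + c. Substituting each data point gives a linear system:
  a - b + c = 11
  c = 4
  a + b + c = 3
Solving the system yields a = 3, b = -4, c = 4.
So g(n) = 3n^2 - 4n + 4.
Check: g(0) = 4. ✓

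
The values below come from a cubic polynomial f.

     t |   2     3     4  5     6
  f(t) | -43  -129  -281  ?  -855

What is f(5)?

On equispaced nodes a degree-3 polynomial has vanishing fourth forward difference, so
  f(2) - 4·f(3) + 6·f(4) - 4·f(5) + f(6) = 0.
Substituting the known values and solving for f(5):
  -4·f(5) = 2068
  f(5) = -517.

-517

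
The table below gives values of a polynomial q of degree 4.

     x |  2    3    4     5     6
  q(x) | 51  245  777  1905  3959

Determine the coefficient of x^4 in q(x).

3

Write q(x) = ax^4 + bx^3 + cx^2 + dx + e. Substituting each data point gives a linear system:
  16a + 8b + 4c + 2d + e = 51
  81a + 27b + 9c + 3d + e = 245
  256a + 64b + 16c + 4d + e = 777
  625a + 125b + 25c + 5d + e = 1905
  1296a + 216b + 36c + 6d + e = 3959
Solving the system yields a = 3, b = 1, c = -5, d = 5, e = 5.
So q(x) = 3x^4 + x^3 - 5x^2 + 5x + 5.
The leading coefficient is 3.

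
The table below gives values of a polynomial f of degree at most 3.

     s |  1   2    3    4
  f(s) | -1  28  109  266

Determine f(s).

f(s) = 4s^3 + 2s^2 - 5s - 2

Write f(s) = as^3 + bs^2 + cs + d. Substituting each data point gives a linear system:
  a + b + c + d = -1
  8a + 4b + 2c + d = 28
  27a + 9b + 3c + d = 109
  64a + 16b + 4c + d = 266
Solving the system yields a = 4, b = 2, c = -5, d = -2.
So f(s) = 4s³ + 2s² - 5s - 2.
Check: f(1) = -1. ✓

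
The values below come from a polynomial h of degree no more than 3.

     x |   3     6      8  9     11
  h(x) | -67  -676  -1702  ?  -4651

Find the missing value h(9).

-2473

The 4 known points determine the degree-3 polynomial uniquely.
Write h(x) = ax^3 + bx^2 + cx + d. Substituting each data point gives a linear system:
  27a + 9b + 3c + d = -67
  216a + 36b + 6c + d = -676
  512a + 64b + 8c + d = -1702
  1331a + 121b + 11c + d = -4651
Solving the system yields a = -4, b = 6, c = -5, d = 2.
So h(x) = -4x³ + 6x² - 5x + 2.
Then h(9) = -2473.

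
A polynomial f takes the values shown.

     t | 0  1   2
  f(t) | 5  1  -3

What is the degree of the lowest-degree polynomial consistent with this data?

1

Forward differences of the values at t = 0, 1, 2:
  f  : 5  1  -3
  Δ  : -4  -4
  Δ^2: 0
The first differences are constant (-4) and nonzero, while all higher differences vanish, so the minimal degree is 1.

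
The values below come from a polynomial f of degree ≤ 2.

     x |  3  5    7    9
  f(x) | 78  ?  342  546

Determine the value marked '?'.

The 3 known points determine the degree-2 polynomial uniquely.
Write f(x) = ax^2 + bx + c. Substituting each data point gives a linear system:
  9a + 3b + c = 78
  49a + 7b + c = 342
  81a + 9b + c = 546
Solving the system yields a = 6, b = 6, c = 6.
So f(x) = 6x^2 + 6x + 6.
Then f(5) = 186.

186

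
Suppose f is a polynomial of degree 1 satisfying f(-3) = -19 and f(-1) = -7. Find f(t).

f(t) = 6t - 1

Write f(t) = at + b. Substituting each data point gives a linear system:
  -3a + b = -19
  -a + b = -7
Solving the system yields a = 6, b = -1.
So f(t) = 6t - 1.
Check: f(-1) = -7. ✓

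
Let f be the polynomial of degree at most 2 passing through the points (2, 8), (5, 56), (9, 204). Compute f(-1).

Using the Lagrange interpolation formula with nodes 2, 5, 9:
  L_0(x) = (x - 5)(x - 9) / 21
  L_1(x) = (x - 2)(x - 9) / -12
  L_2(x) = (x - 2)(x - 5) / 28
Then f(x) = 8·L_0(x) + 56·L_1(x) + 204·L_2(x).
Expanding and collecting terms gives f(x) = 3x^2 - 5x + 6.
Evaluating at x = -1: f(-1) = 14.

14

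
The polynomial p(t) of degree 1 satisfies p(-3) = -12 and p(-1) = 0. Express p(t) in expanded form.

Write p(t) = at + b. Substituting each data point gives a linear system:
  -3a + b = -12
  -a + b = 0
Solving the system yields a = 6, b = 6.
So p(t) = 6t + 6.
Check: p(-3) = -12. ✓

p(t) = 6t + 6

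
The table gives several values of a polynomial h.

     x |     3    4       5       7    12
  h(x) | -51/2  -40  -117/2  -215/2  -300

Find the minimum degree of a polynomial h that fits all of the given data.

2

Divided differences on the nodes 3, 4, 5, 7, 12:
  order 0: -51/2  -40  -117/2  -215/2  -300
  order 1: -29/2  -37/2  -49/2  -77/2
  order 2: -2  -2  -2
  order 3: 0  0
  order 4: 0
The order-2 divided differences are all -2 (nonzero) and every higher order vanishes, so the data lies on a polynomial of degree exactly 2.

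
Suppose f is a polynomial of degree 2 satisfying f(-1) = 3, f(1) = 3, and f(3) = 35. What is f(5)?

99

Using the Lagrange interpolation formula with nodes -1, 1, 3:
  L_0(u) = (u - 1)(u - 3) / 8
  L_1(u) = (u + 1)(u - 3) / -4
  L_2(u) = (u + 1)(u - 1) / 8
Then f(u) = 3·L_0(u) + 3·L_1(u) + 35·L_2(u).
Expanding and collecting terms gives f(u) = 4u^2 - 1.
Evaluating at u = 5: f(5) = 99.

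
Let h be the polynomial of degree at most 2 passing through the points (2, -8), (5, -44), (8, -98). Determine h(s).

Write h(s) = as^2 + bs + c. Substituting each data point gives a linear system:
  4a + 2b + c = -8
  25a + 5b + c = -44
  64a + 8b + c = -98
Solving the system yields a = -1, b = -5, c = 6.
So h(s) = -s² - 5s + 6.
Check: h(5) = -44. ✓

h(s) = -s^2 - 5s + 6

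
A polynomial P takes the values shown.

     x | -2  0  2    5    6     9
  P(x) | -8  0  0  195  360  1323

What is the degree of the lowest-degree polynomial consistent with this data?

Divided differences on the nodes -2, 0, 2, 5, 6, 9:
  order 0: -8  0  0  195  360  1323
  order 1: 4  0  65  165  321
  order 2: -1  13  25  39
  order 3: 2  2  2
  order 4: 0  0
  order 5: 0
The order-3 divided differences are all 2 (nonzero) and every higher order vanishes, so the data lies on a polynomial of degree exactly 3.

3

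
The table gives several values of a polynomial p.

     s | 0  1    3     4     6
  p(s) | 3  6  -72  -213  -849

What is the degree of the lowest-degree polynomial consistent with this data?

3

Divided differences on the nodes 0, 1, 3, 4, 6:
  order 0: 3  6  -72  -213  -849
  order 1: 3  -39  -141  -318
  order 2: -14  -34  -59
  order 3: -5  -5
  order 4: 0
The order-3 divided differences are all -5 (nonzero) and every higher order vanishes, so the data lies on a polynomial of degree exactly 3.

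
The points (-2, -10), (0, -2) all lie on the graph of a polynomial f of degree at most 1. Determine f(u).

Using the Lagrange interpolation formula with nodes -2, 0:
  L_0(u) = u / -2
  L_1(u) = (u + 2) / 2
Then f(u) = -10·L_0(u) - 2·L_1(u).
Expanding and collecting terms gives f(u) = 4u - 2.
Check: f(-2) = -10. ✓

f(u) = 4u - 2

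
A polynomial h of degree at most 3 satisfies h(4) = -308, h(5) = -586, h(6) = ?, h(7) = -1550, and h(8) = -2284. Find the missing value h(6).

The 4 known points determine the degree-3 polynomial uniquely.
Write h(u) = au^3 + bu^2 + cu + d. Substituting each data point gives a linear system:
  64a + 16b + 4c + d = -308
  125a + 25b + 5c + d = -586
  343a + 49b + 7c + d = -1550
  512a + 64b + 8c + d = -2284
Solving the system yields a = -4, b = -4, c = 2, d = 4.
So h(u) = -4u³ - 4u² + 2u + 4.
Then h(6) = -992.

-992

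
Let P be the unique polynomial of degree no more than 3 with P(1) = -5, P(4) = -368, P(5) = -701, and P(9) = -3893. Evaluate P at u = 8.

-2756

Write P(u) = au^3 + bu^2 + cu + d. Substituting each data point gives a linear system:
  a + b + c + d = -5
  64a + 16b + 4c + d = -368
  125a + 25b + 5c + d = -701
  729a + 81b + 9c + d = -3893
Solving the system yields a = -5, b = -3, c = -1, d = 4.
So P(u) = -5u³ - 3u² - u + 4.
Then P(8) = -2756.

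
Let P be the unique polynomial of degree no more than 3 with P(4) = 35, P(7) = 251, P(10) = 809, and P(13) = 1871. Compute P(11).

1099

Forward differences of the values at u = 4, 7, 10, 13:
  P  : 35  251  809  1871
  Δ  : 216  558  1062
  Δ^2: 342  504
  Δ^3: 162
The third differences are constant, confirming degree 3.
Interpolating (Newton forward form) and evaluating at u = 11 gives P(11) = 1099.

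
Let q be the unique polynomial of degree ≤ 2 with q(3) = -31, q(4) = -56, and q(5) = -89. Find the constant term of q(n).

Write q(n) = an^2 + bn + c. Substituting each data point gives a linear system:
  9a + 3b + c = -31
  16a + 4b + c = -56
  25a + 5b + c = -89
Solving the system yields a = -4, b = 3, c = -4.
So q(n) = -4n^2 + 3n - 4.
The constant term is -4.

-4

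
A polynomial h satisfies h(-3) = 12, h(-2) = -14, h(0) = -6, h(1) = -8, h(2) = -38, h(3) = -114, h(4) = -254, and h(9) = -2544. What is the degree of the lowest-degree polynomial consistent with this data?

3

Divided differences on the nodes -3, -2, 0, 1, 2, 3, 4, 9:
  order 0: 12  -14  -6  -8  -38  -114  -254  -2544
  order 1: -26  4  -2  -30  -76  -140  -458
  order 2: 10  -2  -14  -23  -32  -53
  order 3: -3  -3  -3  -3  -3
  order 4: 0  0  0  0
  order 5: 0  0  0
  order 6: 0  0
  order 7: 0
The order-3 divided differences are all -3 (nonzero) and every higher order vanishes, so the data lies on a polynomial of degree exactly 3.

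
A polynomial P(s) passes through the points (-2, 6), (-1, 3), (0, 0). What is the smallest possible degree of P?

1

Forward differences of the values at s = -2, -1, 0:
  P  : 6  3  0
  Δ  : -3  -3
  Δ^2: 0
The first differences are constant (-3) and nonzero, while all higher differences vanish, so the minimal degree is 1.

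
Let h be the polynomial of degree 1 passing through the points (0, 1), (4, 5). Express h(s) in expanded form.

Write h(s) = as + b. Substituting each data point gives a linear system:
  b = 1
  4a + b = 5
Solving the system yields a = 1, b = 1.
So h(s) = s + 1.
Check: h(0) = 1. ✓

h(s) = s + 1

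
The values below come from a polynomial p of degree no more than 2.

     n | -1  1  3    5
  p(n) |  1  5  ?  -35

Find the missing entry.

-7

On equispaced nodes a degree-2 polynomial has vanishing third forward difference, so
  - p(-1) + 3·p(1) - 3·p(3) + p(5) = 0.
Substituting the known values and solving for p(3):
  -3·p(3) = 21
  p(3) = -7.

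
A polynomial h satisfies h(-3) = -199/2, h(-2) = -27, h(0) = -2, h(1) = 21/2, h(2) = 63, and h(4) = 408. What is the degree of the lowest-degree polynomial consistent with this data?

3

Divided differences on the nodes -3, -2, 0, 1, 2, 4:
  order 0: -199/2  -27  -2  21/2  63  408
  order 1: 145/2  25/2  25/2  105/2  345/2
  order 2: -20  0  20  40
  order 3: 5  5  5
  order 4: 0  0
  order 5: 0
The order-3 divided differences are all 5 (nonzero) and every higher order vanishes, so the data lies on a polynomial of degree exactly 3.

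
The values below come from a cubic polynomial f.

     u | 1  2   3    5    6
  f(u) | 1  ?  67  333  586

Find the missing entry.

18

The 4 known points determine the degree-3 polynomial uniquely.
Write f(u) = au^3 + bu^2 + cu + d. Substituting each data point gives a linear system:
  a + b + c + d = 1
  27a + 9b + 3c + d = 67
  125a + 25b + 5c + d = 333
  216a + 36b + 6c + d = 586
Solving the system yields a = 3, b = -2, c = 2, d = -2.
So f(u) = 3u^3 - 2u^2 + 2u - 2.
Then f(2) = 18.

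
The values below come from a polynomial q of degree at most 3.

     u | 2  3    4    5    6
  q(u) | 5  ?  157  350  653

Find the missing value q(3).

On equispaced nodes a degree-3 polynomial has vanishing fourth forward difference, so
  q(2) - 4·q(3) + 6·q(4) - 4·q(5) + q(6) = 0.
Substituting the known values and solving for q(3):
  -4·q(3) = -200
  q(3) = 50.

50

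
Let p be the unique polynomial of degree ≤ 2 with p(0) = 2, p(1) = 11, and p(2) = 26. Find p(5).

107

Using the Lagrange interpolation formula with nodes 0, 1, 2:
  L_0(s) = (s - 1)(s - 2) / 2
  L_1(s) = s(s - 2) / -1
  L_2(s) = s(s - 1) / 2
Then p(s) = 2·L_0(s) + 11·L_1(s) + 26·L_2(s).
Expanding and collecting terms gives p(s) = 3s² + 6s + 2.
Evaluating at s = 5: p(5) = 107.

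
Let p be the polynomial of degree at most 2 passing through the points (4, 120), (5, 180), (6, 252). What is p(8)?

432

Forward differences of the values at t = 4, 5, 6:
  p  : 120  180  252
  Δ  : 60  72
  Δ^2: 12
The second differences are constant, confirming degree 2.
Interpolating (Newton forward form) and evaluating at t = 8 gives p(8) = 432.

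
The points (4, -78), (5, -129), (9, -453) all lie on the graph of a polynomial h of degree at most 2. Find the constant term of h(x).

6

Write h(x) = ax^2 + bx + c. Substituting each data point gives a linear system:
  16a + 4b + c = -78
  25a + 5b + c = -129
  81a + 9b + c = -453
Solving the system yields a = -6, b = 3, c = 6.
So h(x) = -6x² + 3x + 6.
The constant term is 6.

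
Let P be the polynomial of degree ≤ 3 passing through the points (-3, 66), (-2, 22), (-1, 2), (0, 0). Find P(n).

P(n) = -n^3 + 6n^2 + 5n

Write P(n) = an^3 + bn^2 + cn + d. Substituting each data point gives a linear system:
  -27a + 9b - 3c + d = 66
  -8a + 4b - 2c + d = 22
  -a + b - c + d = 2
  d = 0
Solving the system yields a = -1, b = 6, c = 5, d = 0.
So P(n) = -n³ + 6n² + 5n.
Check: P(-3) = 66. ✓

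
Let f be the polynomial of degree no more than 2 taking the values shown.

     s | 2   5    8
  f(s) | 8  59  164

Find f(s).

Using the Lagrange interpolation formula with nodes 2, 5, 8:
  L_0(s) = (s - 5)(s - 8) / 18
  L_1(s) = (s - 2)(s - 8) / -9
  L_2(s) = (s - 2)(s - 5) / 18
Then f(s) = 8·L_0(s) + 59·L_1(s) + 164·L_2(s).
Expanding and collecting terms gives f(s) = 3s^2 - 4s + 4.
Check: f(2) = 8. ✓

f(s) = 3s^2 - 4s + 4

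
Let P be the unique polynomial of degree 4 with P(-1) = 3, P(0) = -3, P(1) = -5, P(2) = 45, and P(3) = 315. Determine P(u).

Write P(u) = au^4 + bu^3 + cu^2 + du + e. Substituting each data point gives a linear system:
  a - b + c - d + e = 3
  e = -3
  a + b + c + d + e = -5
  16a + 8b + 4c + 2d + e = 45
  81a + 27b + 9c + 3d + e = 315
Solving the system yields a = 5, b = -2, c = -3, d = -2, e = -3.
So P(u) = 5u^4 - 2u^3 - 3u^2 - 2u - 3.
Check: P(3) = 315. ✓

P(u) = 5u^4 - 2u^3 - 3u^2 - 2u - 3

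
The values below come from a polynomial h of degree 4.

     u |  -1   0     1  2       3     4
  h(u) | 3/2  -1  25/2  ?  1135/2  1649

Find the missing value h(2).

132

The 5 known points determine the degree-4 polynomial uniquely.
Write h(u) = au^4 + bu^3 + cu^2 + du + e. Substituting each data point gives a linear system:
  a - b + c - d + e = 3/2
  e = -1
  a + b + c + d + e = 25/2
  81a + 27b + 9c + 3d + e = 1135/2
  256a + 64b + 16c + 4d + e = 1649
Solving the system yields a = 5, b = 5, c = 3, d = 1/2, e = -1.
So h(u) = 5u^4 + 5u^3 + 3u^2 + (1/2)u - 1.
Then h(2) = 132.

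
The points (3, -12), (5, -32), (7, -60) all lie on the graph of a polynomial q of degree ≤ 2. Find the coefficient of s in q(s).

-2

Write q(s) = as^2 + bs + c. Substituting each data point gives a linear system:
  9a + 3b + c = -12
  25a + 5b + c = -32
  49a + 7b + c = -60
Solving the system yields a = -1, b = -2, c = 3.
So q(s) = -s^2 - 2s + 3.
The coefficient of s is -2.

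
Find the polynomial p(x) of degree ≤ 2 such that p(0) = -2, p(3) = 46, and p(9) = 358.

Write p(x) = ax^2 + bx + c. Substituting each data point gives a linear system:
  c = -2
  9a + 3b + c = 46
  81a + 9b + c = 358
Solving the system yields a = 4, b = 4, c = -2.
So p(x) = 4x^2 + 4x - 2.
Check: p(3) = 46. ✓

p(x) = 4x^2 + 4x - 2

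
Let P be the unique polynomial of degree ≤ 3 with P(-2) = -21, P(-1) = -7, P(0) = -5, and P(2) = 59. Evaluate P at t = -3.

-71

Write P(t) = at^3 + bt^2 + ct + d. Substituting each data point gives a linear system:
  -8a + 4b - 2c + d = -21
  -a + b - c + d = -7
  d = -5
  8a + 4b + 2c + d = 59
Solving the system yields a = 4, b = 6, c = 4, d = -5.
So P(t) = 4t^3 + 6t^2 + 4t - 5.
Then P(-3) = -71.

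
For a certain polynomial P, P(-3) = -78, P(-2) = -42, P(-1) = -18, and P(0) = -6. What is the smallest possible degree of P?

2

Forward differences of the values at n = -3, -2, -1, 0:
  P  : -78  -42  -18  -6
  Δ  : 36  24  12
  Δ^2: -12  -12
  Δ^3: 0
The second differences are constant (-12) and nonzero, while all higher differences vanish, so the minimal degree is 2.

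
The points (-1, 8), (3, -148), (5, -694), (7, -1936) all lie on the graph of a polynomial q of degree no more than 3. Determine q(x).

q(x) = -6x^3 + 3x^2 - 3x - 4

Write q(x) = ax^3 + bx^2 + cx + d. Substituting each data point gives a linear system:
  -a + b - c + d = 8
  27a + 9b + 3c + d = -148
  125a + 25b + 5c + d = -694
  343a + 49b + 7c + d = -1936
Solving the system yields a = -6, b = 3, c = -3, d = -4.
So q(x) = -6x^3 + 3x^2 - 3x - 4.
Check: q(-1) = 8. ✓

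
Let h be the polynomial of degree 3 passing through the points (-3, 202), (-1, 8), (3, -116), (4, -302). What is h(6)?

Using the Lagrange interpolation formula with nodes -3, -1, 3, 4:
  L_0(n) = (n + 1)(n - 3)(n - 4) / -84
  L_1(n) = (n + 3)(n - 3)(n - 4) / 40
  L_2(n) = (n + 3)(n + 1)(n - 4) / -24
  L_3(n) = (n + 3)(n + 1)(n - 3) / 35
Then h(n) = 202·L_0(n) + 8·L_1(n) - 116·L_2(n) - 302·L_3(n).
Expanding and collecting terms gives h(n) = -6n^3 + 5n^2 + n - 2.
Evaluating at n = 6: h(6) = -1112.

-1112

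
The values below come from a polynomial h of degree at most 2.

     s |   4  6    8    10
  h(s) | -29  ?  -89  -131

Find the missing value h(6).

The 3 known points determine the degree-2 polynomial uniquely.
Write h(s) = as^2 + bs + c. Substituting each data point gives a linear system:
  16a + 4b + c = -29
  64a + 8b + c = -89
  100a + 10b + c = -131
Solving the system yields a = -1, b = -3, c = -1.
So h(s) = -s^2 - 3s - 1.
Then h(6) = -55.

-55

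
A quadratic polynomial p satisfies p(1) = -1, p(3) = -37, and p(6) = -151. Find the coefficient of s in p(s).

Write p(s) = as^2 + bs + c. Substituting each data point gives a linear system:
  a + b + c = -1
  9a + 3b + c = -37
  36a + 6b + c = -151
Solving the system yields a = -4, b = -2, c = 5.
So p(s) = -4s^2 - 2s + 5.
The coefficient of s is -2.

-2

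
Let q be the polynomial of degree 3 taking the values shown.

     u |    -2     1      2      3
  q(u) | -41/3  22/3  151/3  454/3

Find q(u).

Write q(u) = au^3 + bu^2 + cu + d. Substituting each data point gives a linear system:
  -8a + 4b - 2c + d = -41/3
  a + b + c + d = 22/3
  8a + 4b + 2c + d = 151/3
  27a + 9b + 3c + d = 454/3
Solving the system yields a = 4, b = 5, c = 0, d = -5/3.
So q(u) = 4u^3 + 5u^2 - 5/3.
Check: q(-2) = -41/3. ✓

q(u) = 4u^3 + 5u^2 - 5/3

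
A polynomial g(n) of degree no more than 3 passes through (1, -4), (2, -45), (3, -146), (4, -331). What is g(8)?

Write g(n) = an^3 + bn^2 + cn + d. Substituting each data point gives a linear system:
  a + b + c + d = -4
  8a + 4b + 2c + d = -45
  27a + 9b + 3c + d = -146
  64a + 16b + 4c + d = -331
Solving the system yields a = -4, b = -6, c = 5, d = 1.
So g(n) = -4n^3 - 6n^2 + 5n + 1.
Then g(8) = -2391.

-2391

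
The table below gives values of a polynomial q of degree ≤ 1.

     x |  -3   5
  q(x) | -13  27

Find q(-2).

Using the Lagrange interpolation formula with nodes -3, 5:
  L_0(x) = (x - 5) / -8
  L_1(x) = (x + 3) / 8
Then q(x) = -13·L_0(x) + 27·L_1(x).
Expanding and collecting terms gives q(x) = 5x + 2.
Evaluating at x = -2: q(-2) = -8.

-8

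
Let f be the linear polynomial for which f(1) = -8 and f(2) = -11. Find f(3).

-14

Write f(x) = ax + b. Substituting each data point gives a linear system:
  a + b = -8
  2a + b = -11
Solving the system yields a = -3, b = -5.
So f(x) = -3x - 5.
Then f(3) = -14.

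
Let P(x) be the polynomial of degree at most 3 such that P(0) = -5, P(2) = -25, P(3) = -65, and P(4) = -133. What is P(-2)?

-25

Using the Lagrange interpolation formula with nodes 0, 2, 3, 4:
  L_0(x) = (x - 2)(x - 3)(x - 4) / -24
  L_1(x) = x(x - 3)(x - 4) / 4
  L_2(x) = x(x - 2)(x - 4) / -3
  L_3(x) = x(x - 2)(x - 3) / 8
Then P(x) = -5·L_0(x) - 25·L_1(x) - 65·L_2(x) - 133·L_3(x).
Expanding and collecting terms gives P(x) = -x^3 - 5x^2 + 4x - 5.
Evaluating at x = -2: P(-2) = -25.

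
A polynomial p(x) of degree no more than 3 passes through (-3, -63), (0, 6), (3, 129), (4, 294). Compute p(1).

9

Using the Lagrange interpolation formula with nodes -3, 0, 3, 4:
  L_0(x) = x(x - 3)(x - 4) / -126
  L_1(x) = (x + 3)(x - 3)(x - 4) / 36
  L_2(x) = (x + 3)x(x - 4) / -18
  L_3(x) = (x + 3)x(x - 3) / 28
Then p(x) = -63·L_0(x) + 6·L_1(x) + 129·L_2(x) + 294·L_3(x).
Expanding and collecting terms gives p(x) = 4x³ + 3x² - 4x + 6.
Evaluating at x = 1: p(1) = 9.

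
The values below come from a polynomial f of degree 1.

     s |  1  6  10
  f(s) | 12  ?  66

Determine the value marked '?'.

The 2 known points determine the degree-1 polynomial uniquely.
Write f(s) = as + b. Substituting each data point gives a linear system:
  a + b = 12
  10a + b = 66
Solving the system yields a = 6, b = 6.
So f(s) = 6s + 6.
Then f(6) = 42.

42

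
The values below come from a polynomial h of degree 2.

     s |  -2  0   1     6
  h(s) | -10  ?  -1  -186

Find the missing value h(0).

The 3 known points determine the degree-2 polynomial uniquely.
Write h(s) = as^2 + bs + c. Substituting each data point gives a linear system:
  4a - 2b + c = -10
  a + b + c = -1
  36a + 6b + c = -186
Solving the system yields a = -5, b = -2, c = 6.
So h(s) = -5s^2 - 2s + 6.
Then h(0) = 6.

6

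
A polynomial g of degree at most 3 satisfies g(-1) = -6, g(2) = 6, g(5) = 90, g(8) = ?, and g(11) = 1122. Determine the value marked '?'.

408

On equispaced nodes a degree-3 polynomial has vanishing fourth forward difference, so
  g(-1) - 4·g(2) + 6·g(5) - 4·g(8) + g(11) = 0.
Substituting the known values and solving for g(8):
  -4·g(8) = -1632
  g(8) = 408.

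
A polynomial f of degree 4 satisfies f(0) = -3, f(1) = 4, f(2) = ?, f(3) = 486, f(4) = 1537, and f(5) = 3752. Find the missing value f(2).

95

The 5 known points determine the degree-4 polynomial uniquely.
Write f(u) = au^4 + bu^3 + cu^2 + du + e. Substituting each data point gives a linear system:
  e = -3
  a + b + c + d + e = 4
  81a + 27b + 9c + 3d + e = 486
  256a + 64b + 16c + 4d + e = 1537
  625a + 125b + 25c + 5d + e = 3752
Solving the system yields a = 6, b = 0, c = 0, d = 1, e = -3.
So f(u) = 6u^4 + u - 3.
Then f(2) = 95.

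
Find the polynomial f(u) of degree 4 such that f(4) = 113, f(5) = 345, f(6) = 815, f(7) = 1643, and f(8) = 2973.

Write f(u) = au^4 + bu^3 + cu^2 + du + e. Substituting each data point gives a linear system:
  256a + 64b + 16c + 4d + e = 113
  625a + 125b + 25c + 5d + e = 345
  1296a + 216b + 36c + 6d + e = 815
  2401a + 343b + 49c + 7d + e = 1643
  4096a + 512b + 64c + 8d + e = 2973
Solving the system yields a = 1, b = -2, c = -2, d = 3, e = 5.
So f(u) = u^4 - 2u^3 - 2u^2 + 3u + 5.
Check: f(5) = 345. ✓

f(u) = u^4 - 2u^3 - 2u^2 + 3u + 5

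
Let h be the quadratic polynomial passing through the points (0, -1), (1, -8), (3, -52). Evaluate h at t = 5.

Using the Lagrange interpolation formula with nodes 0, 1, 3:
  L_0(t) = (t - 1)(t - 3) / 3
  L_1(t) = t(t - 3) / -2
  L_2(t) = t(t - 1) / 6
Then h(t) = -1·L_0(t) - 8·L_1(t) - 52·L_2(t).
Expanding and collecting terms gives h(t) = -5t^2 - 2t - 1.
Evaluating at t = 5: h(5) = -136.

-136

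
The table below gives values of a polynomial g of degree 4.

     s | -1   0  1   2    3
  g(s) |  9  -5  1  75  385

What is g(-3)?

505

Forward differences of the values at s = -1, 0, 1, 2, 3:
  g  : 9  -5  1  75  385
  Δ  : -14  6  74  310
  Δ^2: 20  68  236
  Δ^3: 48  168
  Δ^4: 120
The fourth differences are constant, confirming degree 4.
Interpolating (Newton forward form) and evaluating at s = -3 gives g(-3) = 505.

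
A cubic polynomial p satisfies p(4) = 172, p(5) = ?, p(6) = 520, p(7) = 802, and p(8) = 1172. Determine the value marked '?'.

The 4 known points determine the degree-3 polynomial uniquely.
Write p(x) = ax^3 + bx^2 + cx + d. Substituting each data point gives a linear system:
  64a + 16b + 4c + d = 172
  216a + 36b + 6c + d = 520
  343a + 49b + 7c + d = 802
  512a + 64b + 8c + d = 1172
Solving the system yields a = 2, b = 2, c = 2, d = 4.
So p(x) = 2x^3 + 2x^2 + 2x + 4.
Then p(5) = 314.

314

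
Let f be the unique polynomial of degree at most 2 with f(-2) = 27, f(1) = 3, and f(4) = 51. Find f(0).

Forward differences of the values at s = -2, 1, 4:
  f  : 27  3  51
  Δ  : -24  48
  Δ^2: 72
The second differences are constant, confirming degree 2.
Interpolating (Newton forward form) and evaluating at s = 0 gives f(0) = 3.

3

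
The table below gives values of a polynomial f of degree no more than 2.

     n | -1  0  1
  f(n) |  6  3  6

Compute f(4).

51

Using the Lagrange interpolation formula with nodes -1, 0, 1:
  L_0(n) = n(n - 1) / 2
  L_1(n) = (n + 1)(n - 1) / -1
  L_2(n) = (n + 1)n / 2
Then f(n) = 6·L_0(n) + 3·L_1(n) + 6·L_2(n).
Expanding and collecting terms gives f(n) = 3n^2 + 3.
Evaluating at n = 4: f(4) = 51.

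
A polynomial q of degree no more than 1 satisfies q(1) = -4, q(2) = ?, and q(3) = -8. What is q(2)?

On equispaced nodes a degree-1 polynomial has vanishing second forward difference, so
  q(1) - 2·q(2) + q(3) = 0.
Substituting the known values and solving for q(2):
  -2·q(2) = 12
  q(2) = -6.

-6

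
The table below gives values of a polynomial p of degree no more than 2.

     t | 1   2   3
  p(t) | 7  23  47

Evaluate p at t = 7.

223

Using the Lagrange interpolation formula with nodes 1, 2, 3:
  L_0(t) = (t - 2)(t - 3) / 2
  L_1(t) = (t - 1)(t - 3) / -1
  L_2(t) = (t - 1)(t - 2) / 2
Then p(t) = 7·L_0(t) + 23·L_1(t) + 47·L_2(t).
Expanding and collecting terms gives p(t) = 4t^2 + 4t - 1.
Evaluating at t = 7: p(7) = 223.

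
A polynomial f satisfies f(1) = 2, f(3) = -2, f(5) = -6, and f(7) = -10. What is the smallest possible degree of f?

1

Forward differences of the values at n = 1, 3, 5, 7:
  f  : 2  -2  -6  -10
  Δ  : -4  -4  -4
  Δ^2: 0  0
  Δ^3: 0
The first differences are constant (-4) and nonzero, while all higher differences vanish, so the minimal degree is 1.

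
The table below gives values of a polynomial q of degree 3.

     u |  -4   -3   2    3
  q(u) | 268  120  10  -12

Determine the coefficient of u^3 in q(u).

Write q(u) = au^3 + bu^2 + cu + d. Substituting each data point gives a linear system:
  -64a + 16b - 4c + d = 268
  -27a + 9b - 3c + d = 120
  8a + 4b + 2c + d = 10
  27a + 9b + 3c + d = -12
Solving the system yields a = -3, b = 6, c = 5, d = 0.
So q(u) = -3u^3 + 6u^2 + 5u.
The leading coefficient is -3.

-3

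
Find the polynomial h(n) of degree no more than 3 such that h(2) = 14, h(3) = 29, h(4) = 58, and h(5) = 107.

h(n) = n^3 - 2n^2 + 6n + 2

Using the Lagrange interpolation formula with nodes 2, 3, 4, 5:
  L_0(n) = (n - 3)(n - 4)(n - 5) / -6
  L_1(n) = (n - 2)(n - 4)(n - 5) / 2
  L_2(n) = (n - 2)(n - 3)(n - 5) / -2
  L_3(n) = (n - 2)(n - 3)(n - 4) / 6
Then h(n) = 14·L_0(n) + 29·L_1(n) + 58·L_2(n) + 107·L_3(n).
Expanding and collecting terms gives h(n) = n^3 - 2n^2 + 6n + 2.
Check: h(3) = 29. ✓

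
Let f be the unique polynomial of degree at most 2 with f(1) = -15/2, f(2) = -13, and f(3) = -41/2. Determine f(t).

f(t) = -t^2 - (5/2)t - 4

Using the Lagrange interpolation formula with nodes 1, 2, 3:
  L_0(t) = (t - 2)(t - 3) / 2
  L_1(t) = (t - 1)(t - 3) / -1
  L_2(t) = (t - 1)(t - 2) / 2
Then f(t) = -15/2·L_0(t) - 13·L_1(t) - 41/2·L_2(t).
Expanding and collecting terms gives f(t) = -t^2 - (5/2)t - 4.
Check: f(1) = -15/2. ✓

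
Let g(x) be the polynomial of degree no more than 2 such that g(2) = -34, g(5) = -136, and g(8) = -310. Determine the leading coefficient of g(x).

Write g(x) = ax^2 + bx + c. Substituting each data point gives a linear system:
  4a + 2b + c = -34
  25a + 5b + c = -136
  64a + 8b + c = -310
Solving the system yields a = -4, b = -6, c = -6.
So g(x) = -4x² - 6x - 6.
The leading coefficient is -4.

-4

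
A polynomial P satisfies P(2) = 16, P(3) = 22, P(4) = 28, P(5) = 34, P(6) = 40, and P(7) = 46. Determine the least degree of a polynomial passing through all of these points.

Forward differences of the values at n = 2, 3, 4, 5, 6, 7:
  P  : 16  22  28  34  40  46
  Δ  : 6  6  6  6  6
  Δ^2: 0  0  0  0
  Δ^3: 0  0  0
  Δ^4: 0  0
  Δ^5: 0
The first differences are constant (6) and nonzero, while all higher differences vanish, so the minimal degree is 1.

1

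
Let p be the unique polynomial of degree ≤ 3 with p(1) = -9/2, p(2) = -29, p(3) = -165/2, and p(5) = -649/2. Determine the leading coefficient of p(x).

Write p(x) = ax^3 + bx^2 + cx + d. Substituting each data point gives a linear system:
  a + b + c + d = -9/2
  8a + 4b + 2c + d = -29
  27a + 9b + 3c + d = -165/2
  125a + 25b + 5c + d = -649/2
Solving the system yields a = -2, b = -5/2, c = -3, d = 3.
So p(x) = -2x^3 - (5/2)x^2 - 3x + 3.
The leading coefficient is -2.

-2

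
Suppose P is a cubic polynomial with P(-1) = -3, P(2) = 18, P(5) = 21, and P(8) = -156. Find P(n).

Write P(n) = an^3 + bn^2 + cn + d. Substituting each data point gives a linear system:
  -a + b - c + d = -3
  8a + 4b + 2c + d = 18
  125a + 25b + 5c + d = 21
  512a + 64b + 8c + d = -156
Solving the system yields a = -1, b = 5, c = 5, d = -4.
So P(n) = -n³ + 5n² + 5n - 4.
Check: P(2) = 18. ✓

P(n) = -n^3 + 5n^2 + 5n - 4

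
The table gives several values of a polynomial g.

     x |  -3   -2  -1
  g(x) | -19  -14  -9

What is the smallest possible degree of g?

1

Forward differences of the values at x = -3, -2, -1:
  g  : -19  -14  -9
  Δ  : 5  5
  Δ^2: 0
The first differences are constant (5) and nonzero, while all higher differences vanish, so the minimal degree is 1.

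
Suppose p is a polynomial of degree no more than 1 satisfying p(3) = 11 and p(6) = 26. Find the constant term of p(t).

Write p(t) = at + b. Substituting each data point gives a linear system:
  3a + b = 11
  6a + b = 26
Solving the system yields a = 5, b = -4.
So p(t) = 5t - 4.
The constant term is -4.

-4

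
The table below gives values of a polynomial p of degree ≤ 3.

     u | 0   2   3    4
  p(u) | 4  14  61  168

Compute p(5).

Using the Lagrange interpolation formula with nodes 0, 2, 3, 4:
  L_0(u) = (u - 2)(u - 3)(u - 4) / -24
  L_1(u) = u(u - 3)(u - 4) / 4
  L_2(u) = u(u - 2)(u - 4) / -3
  L_3(u) = u(u - 2)(u - 3) / 8
Then p(u) = 4·L_0(u) + 14·L_1(u) + 61·L_2(u) + 168·L_3(u).
Expanding and collecting terms gives p(u) = 4u^3 - 6u^2 + u + 4.
Evaluating at u = 5: p(5) = 359.

359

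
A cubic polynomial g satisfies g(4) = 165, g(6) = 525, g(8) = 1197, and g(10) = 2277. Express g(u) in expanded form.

g(u) = 2u^3 + 3u^2 - 2u - 3

Write g(u) = au^3 + bu^2 + cu + d. Substituting each data point gives a linear system:
  64a + 16b + 4c + d = 165
  216a + 36b + 6c + d = 525
  512a + 64b + 8c + d = 1197
  1000a + 100b + 10c + d = 2277
Solving the system yields a = 2, b = 3, c = -2, d = -3.
So g(u) = 2u^3 + 3u^2 - 2u - 3.
Check: g(10) = 2277. ✓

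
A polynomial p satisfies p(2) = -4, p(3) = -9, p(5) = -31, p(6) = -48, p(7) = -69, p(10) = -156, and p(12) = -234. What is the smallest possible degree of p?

Divided differences on the nodes 2, 3, 5, 6, 7, 10, 12:
  order 0: -4  -9  -31  -48  -69  -156  -234
  order 1: -5  -11  -17  -21  -29  -39
  order 2: -2  -2  -2  -2  -2
  order 3: 0  0  0  0
  order 4: 0  0  0
  order 5: 0  0
  order 6: 0
The order-2 divided differences are all -2 (nonzero) and every higher order vanishes, so the data lies on a polynomial of degree exactly 2.

2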